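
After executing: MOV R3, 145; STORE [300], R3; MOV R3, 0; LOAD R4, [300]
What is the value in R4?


Register and memory trace:
  MOV R3, 145  → R3 = 145
  STORE [300], R3  → mem[300] = 145
  MOV R3, 0  → R3 = 0
  LOAD R4, [300]  → R4 = mem[300] = 145
Final: R4 = 145

145


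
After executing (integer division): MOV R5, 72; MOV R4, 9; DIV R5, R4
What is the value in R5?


Register state trace:
  MOV R5, 72  → R5 = 72
  MOV R4, 9  → R4 = 9
  DIV R5, R4  → R5 = 72 // 9 = 8
Final: R5 = 8

8


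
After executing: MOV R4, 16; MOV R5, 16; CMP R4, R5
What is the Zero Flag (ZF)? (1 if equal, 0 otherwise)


Register state trace:
  MOV R4, 16  → R4 = 16
  MOV R5, 16  → R5 = 16
  CMP R4, R5  → computes 16 - 16 = 0
  Result is zero, so values are equal
ZF = 1

1


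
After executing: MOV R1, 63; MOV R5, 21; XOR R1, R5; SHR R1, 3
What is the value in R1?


Register state trace:
  MOV R1, 63  → R1 = 63 (0b00111111)
  MOV R5, 21  → R5 = 21 (0b00010101)
  XOR R1, R5  → R1 = 63 XOR 21 = 42 (0b00101010)
  SHR R1, 3  → R1 = 42 >> 3 = 5
Final: R1 = 5

5


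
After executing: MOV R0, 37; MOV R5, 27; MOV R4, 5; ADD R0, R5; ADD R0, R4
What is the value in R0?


Register state trace:
  MOV R0, 37  → R0 = 37
  MOV R5, 27  → R5 = 27
  MOV R4, 5  → R4 = 5
  ADD R0, R5  → R0 = 37 + 27 = 64
  ADD R0, R4  → R0 = 64 + 5 = 69
Final: R0 = 69

69


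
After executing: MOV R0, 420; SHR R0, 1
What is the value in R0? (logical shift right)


Register state trace:
  MOV R0, 420  → R0 = 420
  SHR R0, 1  → R0 = 420 >> 1 = 420 // 2^1 = 210
Final: R0 = 210

210


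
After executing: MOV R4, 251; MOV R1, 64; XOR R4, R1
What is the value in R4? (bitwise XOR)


Register state trace:
  MOV R4, 251  → R4 = 251 (0b11111011)
  MOV R1, 64  → R1 = 64 (0b01000000)
  XOR R4, R1  → R4 = 251 XOR 64 = 187 (0b10111011)
Final: R4 = 187

187


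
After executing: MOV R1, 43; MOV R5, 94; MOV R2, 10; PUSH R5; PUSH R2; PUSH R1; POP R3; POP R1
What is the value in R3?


Stack trace (top is rightmost):
  MOV R1, 43  → R1 = 43
  MOV R5, 94  → R5 = 94
  MOV R2, 10  → R2 = 10
  PUSH R5  → stack: [94]
  PUSH R2  → stack: [94, 10]
  PUSH R1  → stack: [94, 10, 43]
  POP R3  → R3 = 43, stack: [94, 10]
  POP R1  → R1 = 10, stack: [94]
Final: R3 = 43

43


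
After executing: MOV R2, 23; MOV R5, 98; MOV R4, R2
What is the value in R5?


Register state trace:
  MOV R2, 23  → R2 = 23
  MOV R5, 98  → R5 = 98
  MOV R4, R2  → R4 = 23
Final: R5 = 98

98


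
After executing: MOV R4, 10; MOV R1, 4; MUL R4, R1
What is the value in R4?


Register state trace:
  MOV R4, 10  → R4 = 10
  MOV R1, 4  → R1 = 4
  MUL R4, R1  → R4 = 10 * 4 = 40
Final: R4 = 40

40


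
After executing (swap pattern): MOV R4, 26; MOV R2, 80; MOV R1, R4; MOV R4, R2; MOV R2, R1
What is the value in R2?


Register state trace (swap pattern):
  MOV R4, 26  → R4 = 26
  MOV R2, 80  → R2 = 80
  MOV R1, R4  → R1 = 26  (save R4)
  MOV R4, R2  → R4 = 80  (R4 gets R2's value)
  MOV R2, R1  → R2 = 26  (R2 gets saved value)
Final: R2 = 26

26


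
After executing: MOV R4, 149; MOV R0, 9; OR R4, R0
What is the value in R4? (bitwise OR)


Register state trace:
  MOV R4, 149  → R4 = 149 (0b10010101)
  MOV R0, 9  → R0 = 9 (0b00001001)
  OR R4, R0   → R4 = 149 OR 9 = 157 (0b10011101)
Final: R4 = 157

157


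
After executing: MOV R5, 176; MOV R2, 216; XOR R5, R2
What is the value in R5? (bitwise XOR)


Register state trace:
  MOV R5, 176  → R5 = 176 (0b10110000)
  MOV R2, 216  → R2 = 216 (0b11011000)
  XOR R5, R2  → R5 = 176 XOR 216 = 104 (0b01101000)
Final: R5 = 104

104


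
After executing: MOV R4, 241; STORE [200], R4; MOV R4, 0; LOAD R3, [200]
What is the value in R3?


Register and memory trace:
  MOV R4, 241  → R4 = 241
  STORE [200], R4  → mem[200] = 241
  MOV R4, 0  → R4 = 0
  LOAD R3, [200]  → R3 = mem[200] = 241
Final: R3 = 241

241


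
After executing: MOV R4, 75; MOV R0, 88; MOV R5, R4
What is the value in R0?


Register state trace:
  MOV R4, 75  → R4 = 75
  MOV R0, 88  → R0 = 88
  MOV R5, R4  → R5 = 75
Final: R0 = 88

88


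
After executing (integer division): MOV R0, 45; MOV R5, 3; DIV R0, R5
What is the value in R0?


Register state trace:
  MOV R0, 45  → R0 = 45
  MOV R5, 3  → R5 = 3
  DIV R0, R5  → R0 = 45 // 3 = 15
Final: R0 = 15

15


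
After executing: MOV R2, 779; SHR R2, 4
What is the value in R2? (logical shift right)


Register state trace:
  MOV R2, 779  → R2 = 779
  SHR R2, 4  → R2 = 779 >> 4 = 779 // 2^4 = 48
Final: R2 = 48

48


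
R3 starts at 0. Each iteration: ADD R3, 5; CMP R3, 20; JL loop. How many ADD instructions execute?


Loop trace (R3 starts at 0, target 20, step 5):
  ADD #1: R3 = 0 + 5 = 5  → 5 < 20, loop
  ADD #2: R3 = 5 + 5 = 10  → 10 < 20, loop
  ADD #3: R3 = 10 + 5 = 15  → 15 < 20, loop
  ADD #4: R3 = 15 + 5 = 20  → 20 >= 20, exit
Total ADD instructions: 4

4


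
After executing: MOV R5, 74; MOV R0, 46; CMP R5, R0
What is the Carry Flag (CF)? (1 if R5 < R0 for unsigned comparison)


Register state trace:
  MOV R5, 74  → R5 = 74
  MOV R0, 46  → R0 = 46
  CMP R5, R0  → unsigned 74 - 46: no borrow
  74 >= 46, so CF = 0
CF = 0

0


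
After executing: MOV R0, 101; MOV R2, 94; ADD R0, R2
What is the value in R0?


Register state trace:
  MOV R0, 101  → R0 = 101
  MOV R2, 94  → R2 = 94
  ADD R0, R2  → R0 = 101 + 94 = 195
Final: R0 = 195

195


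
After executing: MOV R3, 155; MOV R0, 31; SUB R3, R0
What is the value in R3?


Register state trace:
  MOV R3, 155  → R3 = 155
  MOV R0, 31  → R0 = 31
  SUB R3, R0  → R3 = 155 - 31 = 124
Final: R3 = 124

124


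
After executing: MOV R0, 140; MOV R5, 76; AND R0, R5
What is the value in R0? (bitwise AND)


Register state trace:
  MOV R0, 140  → R0 = 140 (0b10001100)
  MOV R5, 76  → R5 = 76 (0b01001100)
  AND R0, R5  → R0 = 140 AND 76 = 12 (0b00001100)
Final: R0 = 12

12


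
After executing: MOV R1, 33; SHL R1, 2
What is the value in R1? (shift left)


Register state trace:
  MOV R1, 33  → R1 = 33
  SHL R1, 2  → R1 = 33 << 2 = 33 * 2^2 = 132
Final: R1 = 132

132


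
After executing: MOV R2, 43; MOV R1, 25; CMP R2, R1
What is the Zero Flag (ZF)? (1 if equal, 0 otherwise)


Register state trace:
  MOV R2, 43  → R2 = 43
  MOV R1, 25  → R1 = 25
  CMP R2, R1  → computes 43 - 25 = 18
  Result is nonzero, so values are not equal
ZF = 0

0


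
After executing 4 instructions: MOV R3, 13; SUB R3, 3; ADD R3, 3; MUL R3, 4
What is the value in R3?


Register state trace:
  MOV R3, 13  → R3 = 13
  SUB R3, 3  → R3 = 13 - 3 = 10
  ADD R3, 3  → R3 = 10 + 3 = 13
  MUL R3, 4  → R3 = 13 * 4 = 52
Final: R3 = 52

52


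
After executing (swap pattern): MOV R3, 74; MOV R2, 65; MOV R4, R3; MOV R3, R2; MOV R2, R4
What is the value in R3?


Register state trace (swap pattern):
  MOV R3, 74  → R3 = 74
  MOV R2, 65  → R2 = 65
  MOV R4, R3  → R4 = 74  (save R3)
  MOV R3, R2  → R3 = 65  (R3 gets R2's value)
  MOV R2, R4  → R2 = 74  (R2 gets saved value)
Final: R3 = 65

65


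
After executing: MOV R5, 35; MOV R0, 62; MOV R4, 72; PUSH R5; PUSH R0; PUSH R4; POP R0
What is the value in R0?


Stack trace (top is rightmost):
  MOV R5, 35  → R5 = 35
  MOV R0, 62  → R0 = 62
  MOV R4, 72  → R4 = 72
  PUSH R5  → stack: [35]
  PUSH R0  → stack: [35, 62]
  PUSH R4  → stack: [35, 62, 72]
  POP R0  → R0 = 72, stack: [35, 62]
Final: R0 = 72

72


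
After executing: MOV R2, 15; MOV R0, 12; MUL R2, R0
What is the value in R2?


Register state trace:
  MOV R2, 15  → R2 = 15
  MOV R0, 12  → R0 = 12
  MUL R2, R0  → R2 = 15 * 12 = 180
Final: R2 = 180

180


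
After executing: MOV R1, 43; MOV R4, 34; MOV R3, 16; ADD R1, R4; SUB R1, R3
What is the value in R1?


Register state trace:
  MOV R1, 43  → R1 = 43
  MOV R4, 34  → R4 = 34
  MOV R3, 16  → R3 = 16
  ADD R1, R4  → R1 = 43 + 34 = 77
  SUB R1, R3  → R1 = 77 - 16 = 61
Final: R1 = 61

61


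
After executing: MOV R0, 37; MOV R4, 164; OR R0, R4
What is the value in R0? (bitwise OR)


Register state trace:
  MOV R0, 37  → R0 = 37 (0b00100101)
  MOV R4, 164  → R4 = 164 (0b10100100)
  OR R0, R4   → R0 = 37 OR 164 = 165 (0b10100101)
Final: R0 = 165

165


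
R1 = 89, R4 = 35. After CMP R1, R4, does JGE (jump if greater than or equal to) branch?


Trace:
  R1 = 89, R4 = 35
  CMP R1, R4  → compares 89 vs 35
  JGE checks: is 89 greater than or equal to 35?
  89 > 35, so condition is true
Branch taken: Yes

Yes


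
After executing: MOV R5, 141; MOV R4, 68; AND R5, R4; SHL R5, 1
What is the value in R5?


Register state trace:
  MOV R5, 141  → R5 = 141 (0b10001101)
  MOV R4, 68  → R4 = 68 (0b01000100)
  AND R5, R4  → R5 = 141 AND 68 = 4 (0b00000100)
  SHL R5, 1  → R5 = 4 << 1 = 8
Final: R5 = 8

8


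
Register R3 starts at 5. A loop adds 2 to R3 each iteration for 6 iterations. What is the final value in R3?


Starting value: R3 = 5
  Iter 1: R3 = 5 + 2 = 7
  Iter 2: R3 = 7 + 2 = 9
  Iter 3: R3 = 9 + 2 = 11
  Iter 4: R3 = 11 + 2 = 13
  Iter 5: R3 = 13 + 2 = 15
  Iter 6: R3 = 15 + 2 = 17
Final: R3 = 17

17


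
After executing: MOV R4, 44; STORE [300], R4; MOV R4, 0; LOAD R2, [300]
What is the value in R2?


Register and memory trace:
  MOV R4, 44  → R4 = 44
  STORE [300], R4  → mem[300] = 44
  MOV R4, 0  → R4 = 0
  LOAD R2, [300]  → R2 = mem[300] = 44
Final: R2 = 44

44


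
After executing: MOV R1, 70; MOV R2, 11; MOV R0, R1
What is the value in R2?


Register state trace:
  MOV R1, 70  → R1 = 70
  MOV R2, 11  → R2 = 11
  MOV R0, R1  → R0 = 70
Final: R2 = 11

11


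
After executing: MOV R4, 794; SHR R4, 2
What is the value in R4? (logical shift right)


Register state trace:
  MOV R4, 794  → R4 = 794
  SHR R4, 2  → R4 = 794 >> 2 = 794 // 2^2 = 198
Final: R4 = 198

198


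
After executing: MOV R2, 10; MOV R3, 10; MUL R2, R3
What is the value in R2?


Register state trace:
  MOV R2, 10  → R2 = 10
  MOV R3, 10  → R3 = 10
  MUL R2, R3  → R2 = 10 * 10 = 100
Final: R2 = 100

100


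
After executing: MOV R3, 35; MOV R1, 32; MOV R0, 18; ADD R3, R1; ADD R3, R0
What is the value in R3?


Register state trace:
  MOV R3, 35  → R3 = 35
  MOV R1, 32  → R1 = 32
  MOV R0, 18  → R0 = 18
  ADD R3, R1  → R3 = 35 + 32 = 67
  ADD R3, R0  → R3 = 67 + 18 = 85
Final: R3 = 85

85


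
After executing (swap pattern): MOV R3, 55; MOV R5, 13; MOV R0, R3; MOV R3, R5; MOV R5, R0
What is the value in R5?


Register state trace (swap pattern):
  MOV R3, 55  → R3 = 55
  MOV R5, 13  → R5 = 13
  MOV R0, R3  → R0 = 55  (save R3)
  MOV R3, R5  → R3 = 13  (R3 gets R5's value)
  MOV R5, R0  → R5 = 55  (R5 gets saved value)
Final: R5 = 55

55


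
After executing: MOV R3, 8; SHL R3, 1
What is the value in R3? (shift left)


Register state trace:
  MOV R3, 8  → R3 = 8
  SHL R3, 1  → R3 = 8 << 1 = 8 * 2^1 = 16
Final: R3 = 16

16


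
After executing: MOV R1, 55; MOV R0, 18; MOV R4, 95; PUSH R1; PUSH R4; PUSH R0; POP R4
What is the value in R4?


Stack trace (top is rightmost):
  MOV R1, 55  → R1 = 55
  MOV R0, 18  → R0 = 18
  MOV R4, 95  → R4 = 95
  PUSH R1  → stack: [55]
  PUSH R4  → stack: [55, 95]
  PUSH R0  → stack: [55, 95, 18]
  POP R4  → R4 = 18, stack: [55, 95]
Final: R4 = 18

18


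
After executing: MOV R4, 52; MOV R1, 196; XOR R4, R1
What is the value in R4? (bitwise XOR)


Register state trace:
  MOV R4, 52  → R4 = 52 (0b00110100)
  MOV R1, 196  → R1 = 196 (0b11000100)
  XOR R4, R1  → R4 = 52 XOR 196 = 240 (0b11110000)
Final: R4 = 240

240


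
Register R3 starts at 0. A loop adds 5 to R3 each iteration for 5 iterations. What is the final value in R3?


Starting value: R3 = 0
  Iter 1: R3 = 0 + 5 = 5
  Iter 2: R3 = 5 + 5 = 10
  Iter 3: R3 = 10 + 5 = 15
  Iter 4: R3 = 15 + 5 = 20
  Iter 5: R3 = 20 + 5 = 25
Final: R3 = 25

25


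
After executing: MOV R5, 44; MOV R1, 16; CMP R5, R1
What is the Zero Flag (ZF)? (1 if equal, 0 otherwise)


Register state trace:
  MOV R5, 44  → R5 = 44
  MOV R1, 16  → R1 = 16
  CMP R5, R1  → computes 44 - 16 = 28
  Result is nonzero, so values are not equal
ZF = 0

0


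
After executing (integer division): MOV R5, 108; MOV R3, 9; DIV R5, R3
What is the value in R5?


Register state trace:
  MOV R5, 108  → R5 = 108
  MOV R3, 9  → R3 = 9
  DIV R5, R3  → R5 = 108 // 9 = 12
Final: R5 = 12

12


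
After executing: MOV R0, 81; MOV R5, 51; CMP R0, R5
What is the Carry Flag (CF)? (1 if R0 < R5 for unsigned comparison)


Register state trace:
  MOV R0, 81  → R0 = 81
  MOV R5, 51  → R5 = 51
  CMP R0, R5  → unsigned 81 - 51: no borrow
  81 >= 51, so CF = 0
CF = 0

0


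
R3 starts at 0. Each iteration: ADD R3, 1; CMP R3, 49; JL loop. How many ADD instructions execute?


Loop trace (R3 starts at 0, target 49, step 1):
  ADD #1: R3 = 0 + 1 = 1  → 1 < 49, loop
  ADD #2: R3 = 1 + 1 = 2  → 2 < 49, loop
  ADD #3: R3 = 2 + 1 = 3  → 3 < 49, loop
  ADD #4: R3 = 3 + 1 = 4  → 4 < 49, loop
  ADD #5: R3 = 4 + 1 = 5  → 5 < 49, loop
  ADD #6: R3 = 5 + 1 = 6  → 6 < 49, loop
  ADD #7: R3 = 6 + 1 = 7  → 7 < 49, loop
  ADD #8: R3 = 7 + 1 = 8  → 8 < 49, loop
  ADD #9: R3 = 8 + 1 = 9  → 9 < 49, loop
  ADD #10: R3 = 9 + 1 = 10  → 10 < 49, loop
  ADD #11: R3 = 10 + 1 = 11  → 11 < 49, loop
  ADD #12: R3 = 11 + 1 = 12  → 12 < 49, loop
  ADD #13: R3 = 12 + 1 = 13  → 13 < 49, loop
  ADD #14: R3 = 13 + 1 = 14  → 14 < 49, loop
  ADD #15: R3 = 14 + 1 = 15  → 15 < 49, loop
  ADD #16: R3 = 15 + 1 = 16  → 16 < 49, loop
  ADD #17: R3 = 16 + 1 = 17  → 17 < 49, loop
  ADD #18: R3 = 17 + 1 = 18  → 18 < 49, loop
  ADD #19: R3 = 18 + 1 = 19  → 19 < 49, loop
  ADD #20: R3 = 19 + 1 = 20  → 20 < 49, loop
  ADD #21: R3 = 20 + 1 = 21  → 21 < 49, loop
  ADD #22: R3 = 21 + 1 = 22  → 22 < 49, loop
  ADD #23: R3 = 22 + 1 = 23  → 23 < 49, loop
  ADD #24: R3 = 23 + 1 = 24  → 24 < 49, loop
  ADD #25: R3 = 24 + 1 = 25  → 25 < 49, loop
  ADD #26: R3 = 25 + 1 = 26  → 26 < 49, loop
  ADD #27: R3 = 26 + 1 = 27  → 27 < 49, loop
  ADD #28: R3 = 27 + 1 = 28  → 28 < 49, loop
  ADD #29: R3 = 28 + 1 = 29  → 29 < 49, loop
  ADD #30: R3 = 29 + 1 = 30  → 30 < 49, loop
  ADD #31: R3 = 30 + 1 = 31  → 31 < 49, loop
  ADD #32: R3 = 31 + 1 = 32  → 32 < 49, loop
  ADD #33: R3 = 32 + 1 = 33  → 33 < 49, loop
  ADD #34: R3 = 33 + 1 = 34  → 34 < 49, loop
  ADD #35: R3 = 34 + 1 = 35  → 35 < 49, loop
  ADD #36: R3 = 35 + 1 = 36  → 36 < 49, loop
  ADD #37: R3 = 36 + 1 = 37  → 37 < 49, loop
  ADD #38: R3 = 37 + 1 = 38  → 38 < 49, loop
  ADD #39: R3 = 38 + 1 = 39  → 39 < 49, loop
  ADD #40: R3 = 39 + 1 = 40  → 40 < 49, loop
  ADD #41: R3 = 40 + 1 = 41  → 41 < 49, loop
  ADD #42: R3 = 41 + 1 = 42  → 42 < 49, loop
  ADD #43: R3 = 42 + 1 = 43  → 43 < 49, loop
  ADD #44: R3 = 43 + 1 = 44  → 44 < 49, loop
  ADD #45: R3 = 44 + 1 = 45  → 45 < 49, loop
  ADD #46: R3 = 45 + 1 = 46  → 46 < 49, loop
  ADD #47: R3 = 46 + 1 = 47  → 47 < 49, loop
  ADD #48: R3 = 47 + 1 = 48  → 48 < 49, loop
  ADD #49: R3 = 48 + 1 = 49  → 49 >= 49, exit
Total ADD instructions: 49

49


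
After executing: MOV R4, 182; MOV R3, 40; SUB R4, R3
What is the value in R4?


Register state trace:
  MOV R4, 182  → R4 = 182
  MOV R3, 40  → R3 = 40
  SUB R4, R3  → R4 = 182 - 40 = 142
Final: R4 = 142

142


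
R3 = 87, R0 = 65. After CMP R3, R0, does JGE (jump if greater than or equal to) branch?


Trace:
  R3 = 87, R0 = 65
  CMP R3, R0  → compares 87 vs 65
  JGE checks: is 87 greater than or equal to 65?
  87 > 65, so condition is true
Branch taken: Yes

Yes


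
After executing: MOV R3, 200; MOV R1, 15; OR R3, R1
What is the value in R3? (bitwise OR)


Register state trace:
  MOV R3, 200  → R3 = 200 (0b11001000)
  MOV R1, 15  → R1 = 15 (0b00001111)
  OR R3, R1   → R3 = 200 OR 15 = 207 (0b11001111)
Final: R3 = 207

207


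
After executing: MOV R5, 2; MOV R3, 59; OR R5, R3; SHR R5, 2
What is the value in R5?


Register state trace:
  MOV R5, 2  → R5 = 2 (0b00000010)
  MOV R3, 59  → R3 = 59 (0b00111011)
  OR R5, R3  → R5 = 2 OR 59 = 59 (0b00111011)
  SHR R5, 2  → R5 = 59 >> 2 = 14
Final: R5 = 14

14


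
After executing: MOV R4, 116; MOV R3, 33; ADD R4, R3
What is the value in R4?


Register state trace:
  MOV R4, 116  → R4 = 116
  MOV R3, 33  → R3 = 33
  ADD R4, R3  → R4 = 116 + 33 = 149
Final: R4 = 149

149


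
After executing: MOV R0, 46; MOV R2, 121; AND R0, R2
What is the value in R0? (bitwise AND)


Register state trace:
  MOV R0, 46  → R0 = 46 (0b00101110)
  MOV R2, 121  → R2 = 121 (0b01111001)
  AND R0, R2  → R0 = 46 AND 121 = 40 (0b00101000)
Final: R0 = 40

40


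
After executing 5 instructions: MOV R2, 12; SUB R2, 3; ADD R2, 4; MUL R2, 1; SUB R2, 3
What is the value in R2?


Register state trace:
  MOV R2, 12  → R2 = 12
  SUB R2, 3  → R2 = 12 - 3 = 9
  ADD R2, 4  → R2 = 9 + 4 = 13
  MUL R2, 1  → R2 = 13 * 1 = 13
  SUB R2, 3  → R2 = 13 - 3 = 10
Final: R2 = 10

10


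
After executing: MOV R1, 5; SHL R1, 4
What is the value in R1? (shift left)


Register state trace:
  MOV R1, 5  → R1 = 5
  SHL R1, 4  → R1 = 5 << 4 = 5 * 2^4 = 80
Final: R1 = 80

80


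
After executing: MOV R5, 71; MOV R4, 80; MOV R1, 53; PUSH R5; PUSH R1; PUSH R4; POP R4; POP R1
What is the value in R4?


Stack trace (top is rightmost):
  MOV R5, 71  → R5 = 71
  MOV R4, 80  → R4 = 80
  MOV R1, 53  → R1 = 53
  PUSH R5  → stack: [71]
  PUSH R1  → stack: [71, 53]
  PUSH R4  → stack: [71, 53, 80]
  POP R4  → R4 = 80, stack: [71, 53]
  POP R1  → R1 = 53, stack: [71]
Final: R4 = 80

80


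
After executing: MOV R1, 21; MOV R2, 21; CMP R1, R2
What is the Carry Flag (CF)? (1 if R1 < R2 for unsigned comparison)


Register state trace:
  MOV R1, 21  → R1 = 21
  MOV R2, 21  → R2 = 21
  CMP R1, R2  → unsigned 21 - 21: no borrow
  21 >= 21, so CF = 0
CF = 0

0


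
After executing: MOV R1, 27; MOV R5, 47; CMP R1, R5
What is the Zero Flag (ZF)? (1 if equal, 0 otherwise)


Register state trace:
  MOV R1, 27  → R1 = 27
  MOV R5, 47  → R5 = 47
  CMP R1, R5  → computes 27 - 47 = -20
  Result is nonzero, so values are not equal
ZF = 0

0


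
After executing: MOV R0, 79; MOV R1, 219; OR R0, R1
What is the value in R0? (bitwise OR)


Register state trace:
  MOV R0, 79  → R0 = 79 (0b01001111)
  MOV R1, 219  → R1 = 219 (0b11011011)
  OR R0, R1   → R0 = 79 OR 219 = 223 (0b11011111)
Final: R0 = 223

223


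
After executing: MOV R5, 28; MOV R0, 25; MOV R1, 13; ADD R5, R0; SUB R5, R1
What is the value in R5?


Register state trace:
  MOV R5, 28  → R5 = 28
  MOV R0, 25  → R0 = 25
  MOV R1, 13  → R1 = 13
  ADD R5, R0  → R5 = 28 + 25 = 53
  SUB R5, R1  → R5 = 53 - 13 = 40
Final: R5 = 40

40


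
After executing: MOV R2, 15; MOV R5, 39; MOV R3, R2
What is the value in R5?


Register state trace:
  MOV R2, 15  → R2 = 15
  MOV R5, 39  → R5 = 39
  MOV R3, R2  → R3 = 15
Final: R5 = 39

39


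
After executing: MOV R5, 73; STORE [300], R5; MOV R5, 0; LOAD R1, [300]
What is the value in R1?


Register and memory trace:
  MOV R5, 73  → R5 = 73
  STORE [300], R5  → mem[300] = 73
  MOV R5, 0  → R5 = 0
  LOAD R1, [300]  → R1 = mem[300] = 73
Final: R1 = 73

73


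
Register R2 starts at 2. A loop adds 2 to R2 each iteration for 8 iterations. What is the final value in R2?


Starting value: R2 = 2
  Iter 1: R2 = 2 + 2 = 4
  Iter 2: R2 = 4 + 2 = 6
  Iter 3: R2 = 6 + 2 = 8
  Iter 4: R2 = 8 + 2 = 10
  Iter 5: R2 = 10 + 2 = 12
  Iter 6: R2 = 12 + 2 = 14
  Iter 7: R2 = 14 + 2 = 16
  Iter 8: R2 = 16 + 2 = 18
Final: R2 = 18

18


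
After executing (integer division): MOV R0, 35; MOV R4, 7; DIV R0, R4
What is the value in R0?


Register state trace:
  MOV R0, 35  → R0 = 35
  MOV R4, 7  → R4 = 7
  DIV R0, R4  → R0 = 35 // 7 = 5
Final: R0 = 5

5


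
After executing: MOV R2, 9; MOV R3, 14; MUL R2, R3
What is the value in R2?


Register state trace:
  MOV R2, 9  → R2 = 9
  MOV R3, 14  → R3 = 14
  MUL R2, R3  → R2 = 9 * 14 = 126
Final: R2 = 126

126


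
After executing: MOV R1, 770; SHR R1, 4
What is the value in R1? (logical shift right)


Register state trace:
  MOV R1, 770  → R1 = 770
  SHR R1, 4  → R1 = 770 >> 4 = 770 // 2^4 = 48
Final: R1 = 48

48


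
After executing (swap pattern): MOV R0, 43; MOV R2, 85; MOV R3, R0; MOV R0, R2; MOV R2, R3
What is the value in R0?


Register state trace (swap pattern):
  MOV R0, 43  → R0 = 43
  MOV R2, 85  → R2 = 85
  MOV R3, R0  → R3 = 43  (save R0)
  MOV R0, R2  → R0 = 85  (R0 gets R2's value)
  MOV R2, R3  → R2 = 43  (R2 gets saved value)
Final: R0 = 85

85


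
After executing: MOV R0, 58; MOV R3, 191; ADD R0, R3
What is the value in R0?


Register state trace:
  MOV R0, 58  → R0 = 58
  MOV R3, 191  → R3 = 191
  ADD R0, R3  → R0 = 58 + 191 = 249
Final: R0 = 249

249


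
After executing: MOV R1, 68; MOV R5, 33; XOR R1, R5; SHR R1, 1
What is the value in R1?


Register state trace:
  MOV R1, 68  → R1 = 68 (0b01000100)
  MOV R5, 33  → R5 = 33 (0b00100001)
  XOR R1, R5  → R1 = 68 XOR 33 = 101 (0b01100101)
  SHR R1, 1  → R1 = 101 >> 1 = 50
Final: R1 = 50

50


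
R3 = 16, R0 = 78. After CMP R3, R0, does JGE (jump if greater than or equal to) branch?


Trace:
  R3 = 16, R0 = 78
  CMP R3, R0  → compares 16 vs 78
  JGE checks: is 16 greater than or equal to 78?
  16 < 78, so condition is false
Branch taken: No

No


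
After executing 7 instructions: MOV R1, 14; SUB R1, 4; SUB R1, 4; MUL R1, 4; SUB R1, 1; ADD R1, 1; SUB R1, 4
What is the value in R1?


Register state trace:
  MOV R1, 14  → R1 = 14
  SUB R1, 4  → R1 = 14 - 4 = 10
  SUB R1, 4  → R1 = 10 - 4 = 6
  MUL R1, 4  → R1 = 6 * 4 = 24
  SUB R1, 1  → R1 = 24 - 1 = 23
  ADD R1, 1  → R1 = 23 + 1 = 24
  SUB R1, 4  → R1 = 24 - 4 = 20
Final: R1 = 20

20


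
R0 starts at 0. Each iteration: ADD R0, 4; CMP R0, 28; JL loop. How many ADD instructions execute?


Loop trace (R0 starts at 0, target 28, step 4):
  ADD #1: R0 = 0 + 4 = 4  → 4 < 28, loop
  ADD #2: R0 = 4 + 4 = 8  → 8 < 28, loop
  ADD #3: R0 = 8 + 4 = 12  → 12 < 28, loop
  ADD #4: R0 = 12 + 4 = 16  → 16 < 28, loop
  ADD #5: R0 = 16 + 4 = 20  → 20 < 28, loop
  ADD #6: R0 = 20 + 4 = 24  → 24 < 28, loop
  ADD #7: R0 = 24 + 4 = 28  → 28 >= 28, exit
Total ADD instructions: 7

7


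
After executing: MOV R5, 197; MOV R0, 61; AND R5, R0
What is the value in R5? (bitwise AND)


Register state trace:
  MOV R5, 197  → R5 = 197 (0b11000101)
  MOV R0, 61  → R0 = 61 (0b00111101)
  AND R5, R0  → R5 = 197 AND 61 = 5 (0b00000101)
Final: R5 = 5

5


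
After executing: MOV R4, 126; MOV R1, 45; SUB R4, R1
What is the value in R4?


Register state trace:
  MOV R4, 126  → R4 = 126
  MOV R1, 45  → R1 = 45
  SUB R4, R1  → R4 = 126 - 45 = 81
Final: R4 = 81

81


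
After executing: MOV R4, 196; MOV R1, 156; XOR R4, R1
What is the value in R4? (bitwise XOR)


Register state trace:
  MOV R4, 196  → R4 = 196 (0b11000100)
  MOV R1, 156  → R1 = 156 (0b10011100)
  XOR R4, R1  → R4 = 196 XOR 156 = 88 (0b01011000)
Final: R4 = 88

88


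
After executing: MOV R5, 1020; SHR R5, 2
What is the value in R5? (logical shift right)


Register state trace:
  MOV R5, 1020  → R5 = 1020
  SHR R5, 2  → R5 = 1020 >> 2 = 1020 // 2^2 = 255
Final: R5 = 255

255


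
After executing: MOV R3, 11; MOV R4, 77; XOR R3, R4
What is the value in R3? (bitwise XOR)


Register state trace:
  MOV R3, 11  → R3 = 11 (0b00001011)
  MOV R4, 77  → R4 = 77 (0b01001101)
  XOR R3, R4  → R3 = 11 XOR 77 = 70 (0b01000110)
Final: R3 = 70

70


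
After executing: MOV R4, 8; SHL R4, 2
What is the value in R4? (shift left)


Register state trace:
  MOV R4, 8  → R4 = 8
  SHL R4, 2  → R4 = 8 << 2 = 8 * 2^2 = 32
Final: R4 = 32

32


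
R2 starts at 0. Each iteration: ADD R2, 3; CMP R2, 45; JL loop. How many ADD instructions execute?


Loop trace (R2 starts at 0, target 45, step 3):
  ADD #1: R2 = 0 + 3 = 3  → 3 < 45, loop
  ADD #2: R2 = 3 + 3 = 6  → 6 < 45, loop
  ADD #3: R2 = 6 + 3 = 9  → 9 < 45, loop
  ADD #4: R2 = 9 + 3 = 12  → 12 < 45, loop
  ADD #5: R2 = 12 + 3 = 15  → 15 < 45, loop
  ADD #6: R2 = 15 + 3 = 18  → 18 < 45, loop
  ADD #7: R2 = 18 + 3 = 21  → 21 < 45, loop
  ADD #8: R2 = 21 + 3 = 24  → 24 < 45, loop
  ADD #9: R2 = 24 + 3 = 27  → 27 < 45, loop
  ADD #10: R2 = 27 + 3 = 30  → 30 < 45, loop
  ADD #11: R2 = 30 + 3 = 33  → 33 < 45, loop
  ADD #12: R2 = 33 + 3 = 36  → 36 < 45, loop
  ADD #13: R2 = 36 + 3 = 39  → 39 < 45, loop
  ADD #14: R2 = 39 + 3 = 42  → 42 < 45, loop
  ADD #15: R2 = 42 + 3 = 45  → 45 >= 45, exit
Total ADD instructions: 15

15


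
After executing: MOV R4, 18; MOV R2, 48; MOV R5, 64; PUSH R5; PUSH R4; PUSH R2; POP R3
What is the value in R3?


Stack trace (top is rightmost):
  MOV R4, 18  → R4 = 18
  MOV R2, 48  → R2 = 48
  MOV R5, 64  → R5 = 64
  PUSH R5  → stack: [64]
  PUSH R4  → stack: [64, 18]
  PUSH R2  → stack: [64, 18, 48]
  POP R3  → R3 = 48, stack: [64, 18]
Final: R3 = 48

48


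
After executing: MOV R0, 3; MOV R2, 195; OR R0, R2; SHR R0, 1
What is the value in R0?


Register state trace:
  MOV R0, 3  → R0 = 3 (0b00000011)
  MOV R2, 195  → R2 = 195 (0b11000011)
  OR R0, R2  → R0 = 3 OR 195 = 195 (0b11000011)
  SHR R0, 1  → R0 = 195 >> 1 = 97
Final: R0 = 97

97


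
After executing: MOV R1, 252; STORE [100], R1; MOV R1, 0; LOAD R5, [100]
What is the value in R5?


Register and memory trace:
  MOV R1, 252  → R1 = 252
  STORE [100], R1  → mem[100] = 252
  MOV R1, 0  → R1 = 0
  LOAD R5, [100]  → R5 = mem[100] = 252
Final: R5 = 252

252


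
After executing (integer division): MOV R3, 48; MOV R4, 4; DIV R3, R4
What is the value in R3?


Register state trace:
  MOV R3, 48  → R3 = 48
  MOV R4, 4  → R4 = 4
  DIV R3, R4  → R3 = 48 // 4 = 12
Final: R3 = 12

12


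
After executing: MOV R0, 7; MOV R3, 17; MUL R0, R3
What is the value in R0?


Register state trace:
  MOV R0, 7  → R0 = 7
  MOV R3, 17  → R3 = 17
  MUL R0, R3  → R0 = 7 * 17 = 119
Final: R0 = 119

119


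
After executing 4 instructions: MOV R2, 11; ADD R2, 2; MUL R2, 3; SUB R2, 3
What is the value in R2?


Register state trace:
  MOV R2, 11  → R2 = 11
  ADD R2, 2  → R2 = 11 + 2 = 13
  MUL R2, 3  → R2 = 13 * 3 = 39
  SUB R2, 3  → R2 = 39 - 3 = 36
Final: R2 = 36

36


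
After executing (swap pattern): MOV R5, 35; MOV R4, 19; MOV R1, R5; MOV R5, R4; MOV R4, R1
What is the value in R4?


Register state trace (swap pattern):
  MOV R5, 35  → R5 = 35
  MOV R4, 19  → R4 = 19
  MOV R1, R5  → R1 = 35  (save R5)
  MOV R5, R4  → R5 = 19  (R5 gets R4's value)
  MOV R4, R1  → R4 = 35  (R4 gets saved value)
Final: R4 = 35

35


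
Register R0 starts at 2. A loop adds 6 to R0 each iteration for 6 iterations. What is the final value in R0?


Starting value: R0 = 2
  Iter 1: R0 = 2 + 6 = 8
  Iter 2: R0 = 8 + 6 = 14
  Iter 3: R0 = 14 + 6 = 20
  Iter 4: R0 = 20 + 6 = 26
  Iter 5: R0 = 26 + 6 = 32
  Iter 6: R0 = 32 + 6 = 38
Final: R0 = 38

38


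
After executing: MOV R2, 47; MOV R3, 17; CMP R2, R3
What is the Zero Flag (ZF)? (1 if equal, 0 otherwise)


Register state trace:
  MOV R2, 47  → R2 = 47
  MOV R3, 17  → R3 = 17
  CMP R2, R3  → computes 47 - 17 = 30
  Result is nonzero, so values are not equal
ZF = 0

0


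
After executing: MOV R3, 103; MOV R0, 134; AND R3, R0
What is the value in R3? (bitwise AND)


Register state trace:
  MOV R3, 103  → R3 = 103 (0b01100111)
  MOV R0, 134  → R0 = 134 (0b10000110)
  AND R3, R0  → R3 = 103 AND 134 = 6 (0b00000110)
Final: R3 = 6

6


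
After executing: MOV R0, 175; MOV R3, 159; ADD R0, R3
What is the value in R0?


Register state trace:
  MOV R0, 175  → R0 = 175
  MOV R3, 159  → R3 = 159
  ADD R0, R3  → R0 = 175 + 159 = 334
Final: R0 = 334

334


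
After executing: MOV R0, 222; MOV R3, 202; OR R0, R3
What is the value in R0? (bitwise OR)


Register state trace:
  MOV R0, 222  → R0 = 222 (0b11011110)
  MOV R3, 202  → R3 = 202 (0b11001010)
  OR R0, R3   → R0 = 222 OR 202 = 222 (0b11011110)
Final: R0 = 222

222


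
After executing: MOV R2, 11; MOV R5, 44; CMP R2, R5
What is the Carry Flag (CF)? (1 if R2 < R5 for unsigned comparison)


Register state trace:
  MOV R2, 11  → R2 = 11
  MOV R5, 44  → R5 = 44
  CMP R2, R5  → unsigned 11 - 44: borrow occurs
  11 < 44, so CF = 1
CF = 1

1


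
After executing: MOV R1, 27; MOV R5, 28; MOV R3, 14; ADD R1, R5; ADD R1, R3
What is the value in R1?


Register state trace:
  MOV R1, 27  → R1 = 27
  MOV R5, 28  → R5 = 28
  MOV R3, 14  → R3 = 14
  ADD R1, R5  → R1 = 27 + 28 = 55
  ADD R1, R3  → R1 = 55 + 14 = 69
Final: R1 = 69

69


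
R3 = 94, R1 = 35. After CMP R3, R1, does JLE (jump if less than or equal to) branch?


Trace:
  R3 = 94, R1 = 35
  CMP R3, R1  → compares 94 vs 35
  JLE checks: is 94 less than or equal to 35?
  94 > 35, so condition is false
Branch taken: No

No


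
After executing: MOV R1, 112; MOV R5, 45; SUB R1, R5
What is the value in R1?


Register state trace:
  MOV R1, 112  → R1 = 112
  MOV R5, 45  → R5 = 45
  SUB R1, R5  → R1 = 112 - 45 = 67
Final: R1 = 67

67


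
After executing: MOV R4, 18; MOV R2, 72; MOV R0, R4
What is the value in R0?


Register state trace:
  MOV R4, 18  → R4 = 18
  MOV R2, 72  → R2 = 72
  MOV R0, R4  → R0 = 18
Final: R0 = 18

18


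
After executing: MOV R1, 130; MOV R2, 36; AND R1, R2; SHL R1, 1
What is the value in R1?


Register state trace:
  MOV R1, 130  → R1 = 130 (0b10000010)
  MOV R2, 36  → R2 = 36 (0b00100100)
  AND R1, R2  → R1 = 130 AND 36 = 0 (0b00000000)
  SHL R1, 1  → R1 = 0 << 1 = 0
Final: R1 = 0

0


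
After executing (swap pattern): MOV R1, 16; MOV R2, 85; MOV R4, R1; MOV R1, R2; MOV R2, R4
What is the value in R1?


Register state trace (swap pattern):
  MOV R1, 16  → R1 = 16
  MOV R2, 85  → R2 = 85
  MOV R4, R1  → R4 = 16  (save R1)
  MOV R1, R2  → R1 = 85  (R1 gets R2's value)
  MOV R2, R4  → R2 = 16  (R2 gets saved value)
Final: R1 = 85

85


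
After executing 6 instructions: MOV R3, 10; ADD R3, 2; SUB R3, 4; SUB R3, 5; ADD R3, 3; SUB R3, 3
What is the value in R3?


Register state trace:
  MOV R3, 10  → R3 = 10
  ADD R3, 2  → R3 = 10 + 2 = 12
  SUB R3, 4  → R3 = 12 - 4 = 8
  SUB R3, 5  → R3 = 8 - 5 = 3
  ADD R3, 3  → R3 = 3 + 3 = 6
  SUB R3, 3  → R3 = 6 - 3 = 3
Final: R3 = 3

3


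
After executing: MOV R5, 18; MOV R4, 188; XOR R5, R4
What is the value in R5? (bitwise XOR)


Register state trace:
  MOV R5, 18  → R5 = 18 (0b00010010)
  MOV R4, 188  → R4 = 188 (0b10111100)
  XOR R5, R4  → R5 = 18 XOR 188 = 174 (0b10101110)
Final: R5 = 174

174


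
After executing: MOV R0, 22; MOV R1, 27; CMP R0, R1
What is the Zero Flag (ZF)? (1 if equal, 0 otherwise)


Register state trace:
  MOV R0, 22  → R0 = 22
  MOV R1, 27  → R1 = 27
  CMP R0, R1  → computes 22 - 27 = -5
  Result is nonzero, so values are not equal
ZF = 0

0


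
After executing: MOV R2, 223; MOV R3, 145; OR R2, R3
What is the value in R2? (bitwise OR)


Register state trace:
  MOV R2, 223  → R2 = 223 (0b11011111)
  MOV R3, 145  → R3 = 145 (0b10010001)
  OR R2, R3   → R2 = 223 OR 145 = 223 (0b11011111)
Final: R2 = 223

223


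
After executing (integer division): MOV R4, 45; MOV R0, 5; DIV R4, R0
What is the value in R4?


Register state trace:
  MOV R4, 45  → R4 = 45
  MOV R0, 5  → R0 = 5
  DIV R4, R0  → R4 = 45 // 5 = 9
Final: R4 = 9

9


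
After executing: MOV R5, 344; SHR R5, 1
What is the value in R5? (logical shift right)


Register state trace:
  MOV R5, 344  → R5 = 344
  SHR R5, 1  → R5 = 344 >> 1 = 344 // 2^1 = 172
Final: R5 = 172

172


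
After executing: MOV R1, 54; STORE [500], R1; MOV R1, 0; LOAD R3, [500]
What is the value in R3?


Register and memory trace:
  MOV R1, 54  → R1 = 54
  STORE [500], R1  → mem[500] = 54
  MOV R1, 0  → R1 = 0
  LOAD R3, [500]  → R3 = mem[500] = 54
Final: R3 = 54

54


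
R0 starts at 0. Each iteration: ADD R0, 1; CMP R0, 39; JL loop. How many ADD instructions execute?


Loop trace (R0 starts at 0, target 39, step 1):
  ADD #1: R0 = 0 + 1 = 1  → 1 < 39, loop
  ADD #2: R0 = 1 + 1 = 2  → 2 < 39, loop
  ADD #3: R0 = 2 + 1 = 3  → 3 < 39, loop
  ADD #4: R0 = 3 + 1 = 4  → 4 < 39, loop
  ADD #5: R0 = 4 + 1 = 5  → 5 < 39, loop
  ADD #6: R0 = 5 + 1 = 6  → 6 < 39, loop
  ADD #7: R0 = 6 + 1 = 7  → 7 < 39, loop
  ADD #8: R0 = 7 + 1 = 8  → 8 < 39, loop
  ADD #9: R0 = 8 + 1 = 9  → 9 < 39, loop
  ADD #10: R0 = 9 + 1 = 10  → 10 < 39, loop
  ADD #11: R0 = 10 + 1 = 11  → 11 < 39, loop
  ADD #12: R0 = 11 + 1 = 12  → 12 < 39, loop
  ADD #13: R0 = 12 + 1 = 13  → 13 < 39, loop
  ADD #14: R0 = 13 + 1 = 14  → 14 < 39, loop
  ADD #15: R0 = 14 + 1 = 15  → 15 < 39, loop
  ADD #16: R0 = 15 + 1 = 16  → 16 < 39, loop
  ADD #17: R0 = 16 + 1 = 17  → 17 < 39, loop
  ADD #18: R0 = 17 + 1 = 18  → 18 < 39, loop
  ADD #19: R0 = 18 + 1 = 19  → 19 < 39, loop
  ADD #20: R0 = 19 + 1 = 20  → 20 < 39, loop
  ADD #21: R0 = 20 + 1 = 21  → 21 < 39, loop
  ADD #22: R0 = 21 + 1 = 22  → 22 < 39, loop
  ADD #23: R0 = 22 + 1 = 23  → 23 < 39, loop
  ADD #24: R0 = 23 + 1 = 24  → 24 < 39, loop
  ADD #25: R0 = 24 + 1 = 25  → 25 < 39, loop
  ADD #26: R0 = 25 + 1 = 26  → 26 < 39, loop
  ADD #27: R0 = 26 + 1 = 27  → 27 < 39, loop
  ADD #28: R0 = 27 + 1 = 28  → 28 < 39, loop
  ADD #29: R0 = 28 + 1 = 29  → 29 < 39, loop
  ADD #30: R0 = 29 + 1 = 30  → 30 < 39, loop
  ADD #31: R0 = 30 + 1 = 31  → 31 < 39, loop
  ADD #32: R0 = 31 + 1 = 32  → 32 < 39, loop
  ADD #33: R0 = 32 + 1 = 33  → 33 < 39, loop
  ADD #34: R0 = 33 + 1 = 34  → 34 < 39, loop
  ADD #35: R0 = 34 + 1 = 35  → 35 < 39, loop
  ADD #36: R0 = 35 + 1 = 36  → 36 < 39, loop
  ADD #37: R0 = 36 + 1 = 37  → 37 < 39, loop
  ADD #38: R0 = 37 + 1 = 38  → 38 < 39, loop
  ADD #39: R0 = 38 + 1 = 39  → 39 >= 39, exit
Total ADD instructions: 39

39


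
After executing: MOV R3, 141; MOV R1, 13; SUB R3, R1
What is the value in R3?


Register state trace:
  MOV R3, 141  → R3 = 141
  MOV R1, 13  → R1 = 13
  SUB R3, R1  → R3 = 141 - 13 = 128
Final: R3 = 128

128


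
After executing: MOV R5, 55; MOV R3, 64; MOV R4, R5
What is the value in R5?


Register state trace:
  MOV R5, 55  → R5 = 55
  MOV R3, 64  → R3 = 64
  MOV R4, R5  → R4 = 55
Final: R5 = 55

55


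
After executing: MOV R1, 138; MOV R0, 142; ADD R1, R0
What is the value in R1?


Register state trace:
  MOV R1, 138  → R1 = 138
  MOV R0, 142  → R0 = 142
  ADD R1, R0  → R1 = 138 + 142 = 280
Final: R1 = 280

280


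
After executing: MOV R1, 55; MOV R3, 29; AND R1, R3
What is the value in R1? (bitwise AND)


Register state trace:
  MOV R1, 55  → R1 = 55 (0b00110111)
  MOV R3, 29  → R3 = 29 (0b00011101)
  AND R1, R3  → R1 = 55 AND 29 = 21 (0b00010101)
Final: R1 = 21

21


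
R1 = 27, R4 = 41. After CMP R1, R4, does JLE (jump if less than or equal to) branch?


Trace:
  R1 = 27, R4 = 41
  CMP R1, R4  → compares 27 vs 41
  JLE checks: is 27 less than or equal to 41?
  27 < 41, so condition is true
Branch taken: Yes

Yes


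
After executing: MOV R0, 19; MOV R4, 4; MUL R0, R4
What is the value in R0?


Register state trace:
  MOV R0, 19  → R0 = 19
  MOV R4, 4  → R4 = 4
  MUL R0, R4  → R0 = 19 * 4 = 76
Final: R0 = 76

76


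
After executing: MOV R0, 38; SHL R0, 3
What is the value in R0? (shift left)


Register state trace:
  MOV R0, 38  → R0 = 38
  SHL R0, 3  → R0 = 38 << 3 = 38 * 2^3 = 304
Final: R0 = 304

304


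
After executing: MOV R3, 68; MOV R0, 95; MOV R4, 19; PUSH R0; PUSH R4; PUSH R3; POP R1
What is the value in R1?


Stack trace (top is rightmost):
  MOV R3, 68  → R3 = 68
  MOV R0, 95  → R0 = 95
  MOV R4, 19  → R4 = 19
  PUSH R0  → stack: [95]
  PUSH R4  → stack: [95, 19]
  PUSH R3  → stack: [95, 19, 68]
  POP R1  → R1 = 68, stack: [95, 19]
Final: R1 = 68

68


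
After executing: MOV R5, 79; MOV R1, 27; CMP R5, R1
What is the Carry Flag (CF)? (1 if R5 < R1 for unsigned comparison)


Register state trace:
  MOV R5, 79  → R5 = 79
  MOV R1, 27  → R1 = 27
  CMP R5, R1  → unsigned 79 - 27: no borrow
  79 >= 27, so CF = 0
CF = 0

0


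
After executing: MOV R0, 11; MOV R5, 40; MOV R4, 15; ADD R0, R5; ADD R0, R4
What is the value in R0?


Register state trace:
  MOV R0, 11  → R0 = 11
  MOV R5, 40  → R5 = 40
  MOV R4, 15  → R4 = 15
  ADD R0, R5  → R0 = 11 + 40 = 51
  ADD R0, R4  → R0 = 51 + 15 = 66
Final: R0 = 66

66


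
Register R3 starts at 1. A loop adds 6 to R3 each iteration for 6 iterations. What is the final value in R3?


Starting value: R3 = 1
  Iter 1: R3 = 1 + 6 = 7
  Iter 2: R3 = 7 + 6 = 13
  Iter 3: R3 = 13 + 6 = 19
  Iter 4: R3 = 19 + 6 = 25
  Iter 5: R3 = 25 + 6 = 31
  Iter 6: R3 = 31 + 6 = 37
Final: R3 = 37

37


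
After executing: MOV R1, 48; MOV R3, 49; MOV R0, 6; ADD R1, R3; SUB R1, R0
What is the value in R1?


Register state trace:
  MOV R1, 48  → R1 = 48
  MOV R3, 49  → R3 = 49
  MOV R0, 6  → R0 = 6
  ADD R1, R3  → R1 = 48 + 49 = 97
  SUB R1, R0  → R1 = 97 - 6 = 91
Final: R1 = 91

91


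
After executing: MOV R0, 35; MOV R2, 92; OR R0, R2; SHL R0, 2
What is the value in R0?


Register state trace:
  MOV R0, 35  → R0 = 35 (0b00100011)
  MOV R2, 92  → R2 = 92 (0b01011100)
  OR R0, R2  → R0 = 35 OR 92 = 127 (0b01111111)
  SHL R0, 2  → R0 = 127 << 2 = 508
Final: R0 = 508

508


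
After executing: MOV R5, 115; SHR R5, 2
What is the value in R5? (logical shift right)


Register state trace:
  MOV R5, 115  → R5 = 115
  SHR R5, 2  → R5 = 115 >> 2 = 115 // 2^2 = 28
Final: R5 = 28

28


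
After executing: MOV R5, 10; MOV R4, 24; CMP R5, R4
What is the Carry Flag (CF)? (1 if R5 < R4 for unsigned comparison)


Register state trace:
  MOV R5, 10  → R5 = 10
  MOV R4, 24  → R4 = 24
  CMP R5, R4  → unsigned 10 - 24: borrow occurs
  10 < 24, so CF = 1
CF = 1

1


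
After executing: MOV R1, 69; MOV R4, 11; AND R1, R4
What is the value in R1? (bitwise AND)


Register state trace:
  MOV R1, 69  → R1 = 69 (0b01000101)
  MOV R4, 11  → R4 = 11 (0b00001011)
  AND R1, R4  → R1 = 69 AND 11 = 1 (0b00000001)
Final: R1 = 1

1


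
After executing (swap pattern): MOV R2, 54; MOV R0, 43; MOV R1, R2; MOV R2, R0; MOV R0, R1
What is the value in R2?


Register state trace (swap pattern):
  MOV R2, 54  → R2 = 54
  MOV R0, 43  → R0 = 43
  MOV R1, R2  → R1 = 54  (save R2)
  MOV R2, R0  → R2 = 43  (R2 gets R0's value)
  MOV R0, R1  → R0 = 54  (R0 gets saved value)
Final: R2 = 43

43


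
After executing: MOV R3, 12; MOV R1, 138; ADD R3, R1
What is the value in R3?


Register state trace:
  MOV R3, 12  → R3 = 12
  MOV R1, 138  → R1 = 138
  ADD R3, R1  → R3 = 12 + 138 = 150
Final: R3 = 150

150


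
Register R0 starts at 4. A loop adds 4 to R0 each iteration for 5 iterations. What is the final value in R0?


Starting value: R0 = 4
  Iter 1: R0 = 4 + 4 = 8
  Iter 2: R0 = 8 + 4 = 12
  Iter 3: R0 = 12 + 4 = 16
  Iter 4: R0 = 16 + 4 = 20
  Iter 5: R0 = 20 + 4 = 24
Final: R0 = 24

24


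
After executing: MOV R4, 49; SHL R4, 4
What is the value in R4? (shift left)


Register state trace:
  MOV R4, 49  → R4 = 49
  SHL R4, 4  → R4 = 49 << 4 = 49 * 2^4 = 784
Final: R4 = 784

784


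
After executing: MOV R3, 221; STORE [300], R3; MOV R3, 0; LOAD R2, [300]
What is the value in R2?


Register and memory trace:
  MOV R3, 221  → R3 = 221
  STORE [300], R3  → mem[300] = 221
  MOV R3, 0  → R3 = 0
  LOAD R2, [300]  → R2 = mem[300] = 221
Final: R2 = 221

221


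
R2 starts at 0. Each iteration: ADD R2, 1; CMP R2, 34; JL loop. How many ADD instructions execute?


Loop trace (R2 starts at 0, target 34, step 1):
  ADD #1: R2 = 0 + 1 = 1  → 1 < 34, loop
  ADD #2: R2 = 1 + 1 = 2  → 2 < 34, loop
  ADD #3: R2 = 2 + 1 = 3  → 3 < 34, loop
  ADD #4: R2 = 3 + 1 = 4  → 4 < 34, loop
  ADD #5: R2 = 4 + 1 = 5  → 5 < 34, loop
  ADD #6: R2 = 5 + 1 = 6  → 6 < 34, loop
  ADD #7: R2 = 6 + 1 = 7  → 7 < 34, loop
  ADD #8: R2 = 7 + 1 = 8  → 8 < 34, loop
  ADD #9: R2 = 8 + 1 = 9  → 9 < 34, loop
  ADD #10: R2 = 9 + 1 = 10  → 10 < 34, loop
  ADD #11: R2 = 10 + 1 = 11  → 11 < 34, loop
  ADD #12: R2 = 11 + 1 = 12  → 12 < 34, loop
  ADD #13: R2 = 12 + 1 = 13  → 13 < 34, loop
  ADD #14: R2 = 13 + 1 = 14  → 14 < 34, loop
  ADD #15: R2 = 14 + 1 = 15  → 15 < 34, loop
  ADD #16: R2 = 15 + 1 = 16  → 16 < 34, loop
  ADD #17: R2 = 16 + 1 = 17  → 17 < 34, loop
  ADD #18: R2 = 17 + 1 = 18  → 18 < 34, loop
  ADD #19: R2 = 18 + 1 = 19  → 19 < 34, loop
  ADD #20: R2 = 19 + 1 = 20  → 20 < 34, loop
  ADD #21: R2 = 20 + 1 = 21  → 21 < 34, loop
  ADD #22: R2 = 21 + 1 = 22  → 22 < 34, loop
  ADD #23: R2 = 22 + 1 = 23  → 23 < 34, loop
  ADD #24: R2 = 23 + 1 = 24  → 24 < 34, loop
  ADD #25: R2 = 24 + 1 = 25  → 25 < 34, loop
  ADD #26: R2 = 25 + 1 = 26  → 26 < 34, loop
  ADD #27: R2 = 26 + 1 = 27  → 27 < 34, loop
  ADD #28: R2 = 27 + 1 = 28  → 28 < 34, loop
  ADD #29: R2 = 28 + 1 = 29  → 29 < 34, loop
  ADD #30: R2 = 29 + 1 = 30  → 30 < 34, loop
  ADD #31: R2 = 30 + 1 = 31  → 31 < 34, loop
  ADD #32: R2 = 31 + 1 = 32  → 32 < 34, loop
  ADD #33: R2 = 32 + 1 = 33  → 33 < 34, loop
  ADD #34: R2 = 33 + 1 = 34  → 34 >= 34, exit
Total ADD instructions: 34

34
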